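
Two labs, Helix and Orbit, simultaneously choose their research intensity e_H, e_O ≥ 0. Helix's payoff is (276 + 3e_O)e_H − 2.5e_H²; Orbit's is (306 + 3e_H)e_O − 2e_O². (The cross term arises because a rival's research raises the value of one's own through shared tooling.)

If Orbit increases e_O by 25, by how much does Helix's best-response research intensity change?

Expanding Helix's payoff: 276e_H + 3e_Oe_H − 2.5e_H².
∂π/∂e_H = 276 + 3e_O − 5e_H = 0, so e_H = 55.2 + 0.6e_O.
The reaction-function slope is 0.6, so a 25-unit rise in e_O moves e_H by 0.6 × 25 = 15. Helix's best response rises — the actions are strategic complements.

15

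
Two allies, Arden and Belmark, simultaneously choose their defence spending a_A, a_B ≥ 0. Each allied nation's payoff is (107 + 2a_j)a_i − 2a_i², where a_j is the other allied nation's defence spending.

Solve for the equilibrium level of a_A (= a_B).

Arden's payoff is (107 + 2a_B)a_A − 2a_A².
∂π/∂a_A = 107 + 2a_B − 4a_A = 0, so a_A = 26.75 + 0.5a_B.
By symmetry a_B = a_A; substituting into the reaction function, 0.5a_A = 26.75 and a_A = 53.5.

53.5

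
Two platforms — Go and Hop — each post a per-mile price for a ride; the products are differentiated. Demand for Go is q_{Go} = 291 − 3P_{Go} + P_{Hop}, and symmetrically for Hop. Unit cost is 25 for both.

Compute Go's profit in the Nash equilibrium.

6969.72

Go's profit: π = (P_{Go} − 25)(291 − 3P_{Go} + P_{Hop}).
∂π/∂P_{Go} = 366 − 6P_{Go} + P_{Hop} = 0 ⇒ P_{Go} = 61 + (1/6)P_{Hop}.
The game is symmetric, so in equilibrium P_{Hop} = P_{Go}: the reaction function gives (5/6)P_{Go} = 61, hence P_{Go} = 73.2.
q_{Go} = 291 − 3·73.2 + 73.2 = 144.6.
Profit = (73.2 − 25)·144.6 = 6969.72.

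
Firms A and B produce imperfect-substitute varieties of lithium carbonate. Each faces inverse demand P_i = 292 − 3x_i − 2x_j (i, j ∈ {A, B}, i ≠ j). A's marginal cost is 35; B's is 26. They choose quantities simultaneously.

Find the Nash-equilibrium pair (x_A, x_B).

Firm A's profit: π = x_A(292 − 3x_A − 2x_B) − 35x_A.
∂π/∂x_A = 257 − 6x_A − 2x_B = 0 ⇒ x_A = 257/6 − (1/3)x_B.
Similarly x_B = 133/3 − (1/3)x_A.
Solving the two reaction functions simultaneously: (1 − (−1/3)(−1/3))x_A = 257/6 − (1/3)·(133/3), so (8/9)x_A = 505/18 and x_A = 31.5625.
Then x_B = 133/3 − (1/3)·31.5625 = 33.8125.

31.5625, 33.8125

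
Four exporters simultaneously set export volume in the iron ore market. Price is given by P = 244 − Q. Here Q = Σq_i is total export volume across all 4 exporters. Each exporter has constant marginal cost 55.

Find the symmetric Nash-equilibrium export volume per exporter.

37.8

A representative exporter's profit is π_i = q_i(244 − Q) − 55q_i, with Q = q_i + Σ_{j≠i} q_j.
First-order condition: 189 − 2q_i − Σ_{j≠i} q_j = 0.
Imposing symmetry (q_j = q for all j) turns Σ_{j≠i} q_j into 3q, so 189 = 5q and q = 37.8.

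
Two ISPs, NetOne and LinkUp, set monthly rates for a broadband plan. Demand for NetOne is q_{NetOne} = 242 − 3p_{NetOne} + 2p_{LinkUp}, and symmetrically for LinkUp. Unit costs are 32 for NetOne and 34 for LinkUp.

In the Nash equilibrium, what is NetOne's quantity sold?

NetOne's profit: π = (p_{NetOne} − 32)(242 − 3p_{NetOne} + 2p_{LinkUp}).
∂π/∂p_{NetOne} = 338 − 6p_{NetOne} + 2p_{LinkUp} = 0 ⇒ p_{NetOne} = 169/3 + (1/3)p_{LinkUp}.
Similarly p_{LinkUp} = 172/3 + (1/3)p_{NetOne}.
Plugging p_{LinkUp} into NetOne's best response: p_{NetOne} = 169/3 + (1/3)(172/3 + (1/3)p_{NetOne}) ⇒ (8/9)p_{NetOne} = 679/9, so p_{NetOne} = 84.875.
Then p_{LinkUp} = 172/3 + (1/3)·84.875 = 85.625.
q_{NetOne} = 242 − 3·84.875 + 2·85.625 = 158.625.

158.625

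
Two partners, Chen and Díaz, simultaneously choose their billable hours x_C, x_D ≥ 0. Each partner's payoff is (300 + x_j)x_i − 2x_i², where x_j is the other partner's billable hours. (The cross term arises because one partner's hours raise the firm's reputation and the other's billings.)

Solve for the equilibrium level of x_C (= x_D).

100

Chen's payoff is (300 + x_D)x_C − 2x_C².
∂π/∂x_C = 300 + x_D − 4x_C = 0, so x_C = 75 + 0.25x_D.
Setting x_C = x_D in the reaction function: x_C = 75 + 0.25x_C, so x_C = 75 / 0.75 = 100.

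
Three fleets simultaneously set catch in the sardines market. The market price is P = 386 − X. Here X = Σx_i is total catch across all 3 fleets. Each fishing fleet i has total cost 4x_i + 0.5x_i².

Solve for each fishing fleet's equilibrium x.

76.4

A representative fishing fleet's profit is π_i = x_i(386 − X) − 4x_i − 0.5x_i², with X = x_i + Σ_{j≠i} x_j.
First-order condition: 382 − 3x_i − Σ_{j≠i} x_j = 0.
In a symmetric equilibrium every fishing fleet chooses the same x, so Σ_{j≠i} x_j = 2x. The condition becomes 382 − 5x = 0, giving x = 382/5 = 76.4.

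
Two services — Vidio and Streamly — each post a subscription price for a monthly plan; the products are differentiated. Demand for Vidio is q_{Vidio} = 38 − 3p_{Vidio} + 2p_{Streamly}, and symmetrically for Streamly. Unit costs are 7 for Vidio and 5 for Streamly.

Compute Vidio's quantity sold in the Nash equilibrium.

Vidio's profit: π = (p_{Vidio} − 7)(38 − 3p_{Vidio} + 2p_{Streamly}).
∂π/∂p_{Vidio} = 59 − 6p_{Vidio} + 2p_{Streamly} = 0 ⇒ p_{Vidio} = 59/6 + (1/3)p_{Streamly}.
Similarly p_{Streamly} = 53/6 + (1/3)p_{Vidio}.
Solving the two reaction functions simultaneously: (1 − (1/3)(1/3))p_{Vidio} = 59/6 + (1/3)·(53/6), so (8/9)p_{Vidio} = 115/9 and p_{Vidio} = 14.375.
Then p_{Streamly} = 53/6 + (1/3)·14.375 = 13.625.
q_{Vidio} = 38 − 3·14.375 + 2·13.625 = 22.125.

22.125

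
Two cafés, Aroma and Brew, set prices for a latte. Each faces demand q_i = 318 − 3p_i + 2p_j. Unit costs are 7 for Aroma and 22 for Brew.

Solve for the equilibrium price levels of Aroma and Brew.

87.5625, 93.1875

Aroma's profit: π = (p_{Aroma} − 7)(318 − 3p_{Aroma} + 2p_{Brew}).
∂π/∂p_{Aroma} = 339 − 6p_{Aroma} + 2p_{Brew} = 0 ⇒ p_{Aroma} = 56.5 + (1/3)p_{Brew}.
Similarly p_{Brew} = 64 + (1/3)p_{Aroma}.
Substituting the second reaction function into the first: p_{Aroma} = 56.5 + (1/3)(64 + (1/3)p_{Aroma}), which gives (8/9)p_{Aroma} = 467/6 ⇒ p_{Aroma} = 87.5625.
Then p_{Brew} = 64 + (1/3)·87.5625 = 93.1875.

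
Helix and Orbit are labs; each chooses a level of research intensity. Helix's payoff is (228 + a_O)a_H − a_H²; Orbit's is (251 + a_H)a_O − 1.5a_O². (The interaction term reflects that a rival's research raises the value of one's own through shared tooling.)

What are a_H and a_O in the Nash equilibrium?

187, 146

Expanding Helix's payoff: 228a_H + a_Oa_H − a_H².
∂π/∂a_H = 228 + a_O − 2a_H = 0, so a_H = 114 + 0.5a_O.
Likewise for Orbit: a_O = 251/3 + (1/3)a_H.
Solving the two reaction functions simultaneously: (1 − (0.5)(1/3))a_H = 114 + 0.5·(251/3), so (5/6)a_H = 935/6 and a_H = 187.
Then a_O = 251/3 + (1/3)·187 = 146.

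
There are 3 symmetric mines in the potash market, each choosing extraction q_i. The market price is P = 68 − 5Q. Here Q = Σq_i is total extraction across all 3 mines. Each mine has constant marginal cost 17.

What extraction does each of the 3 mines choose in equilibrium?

A representative mine's profit is π_i = q_i(68 − 5Q) − 17q_i, with Q = q_i + Σ_{j≠i} q_j.
First-order condition: 51 − 10q_i − 5Σ_{j≠i} q_j = 0.
In a symmetric equilibrium every mine chooses the same q, so Σ_{j≠i} q_j = 2q. The condition becomes 51 − 20q = 0, giving q = 51/20 = 2.55.

2.55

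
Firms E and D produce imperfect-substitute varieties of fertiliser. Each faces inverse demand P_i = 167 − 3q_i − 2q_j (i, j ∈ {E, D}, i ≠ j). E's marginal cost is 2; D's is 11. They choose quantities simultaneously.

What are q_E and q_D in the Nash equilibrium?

Firm E's profit: π = q_E(167 − 3q_E − 2q_D) − 2q_E.
∂π/∂q_E = 165 − 6q_E − 2q_D = 0 ⇒ q_E = 27.5 − (1/3)q_D.
Similarly q_D = 26 − (1/3)q_E.
Solving the two reaction functions simultaneously: (1 − (−1/3)(−1/3))q_E = 27.5 − (1/3)·26, so (8/9)q_E = 113/6 and q_E = 21.1875.
Then q_D = 26 − (1/3)·21.1875 = 18.9375.

21.1875, 18.9375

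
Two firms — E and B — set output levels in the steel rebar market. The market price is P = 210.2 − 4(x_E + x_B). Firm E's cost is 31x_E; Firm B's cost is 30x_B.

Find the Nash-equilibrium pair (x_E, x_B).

Firm E's profit: π = x_E(210.2 − 4(x_E + x_B)) − 31x_E.
∂π/∂x_E = 179.2 − 8x_E − 4x_B = 0, so x_E = 22.4 − 0.5x_B.
By the same steps for B: x_B = 22.525 − 0.5x_E.
Solving the two reaction functions simultaneously: (1 − (−0.5)(−0.5))x_E = 22.4 − 0.5·22.525, so 0.75x_E = 11.1375 and x_E = 14.85.
Then x_B = 22.525 − 0.5·14.85 = 15.1.

14.85, 15.1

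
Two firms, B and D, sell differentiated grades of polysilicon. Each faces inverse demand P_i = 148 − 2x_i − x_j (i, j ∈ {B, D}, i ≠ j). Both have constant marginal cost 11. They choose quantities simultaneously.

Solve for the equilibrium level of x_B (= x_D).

Firm B's profit: π = x_B(148 − 2x_B − x_D) − 11x_B.
∂π/∂x_B = 137 − 4x_B − x_D = 0 ⇒ x_B = 34.25 − 0.25x_D.
Setting x_B = x_D in the reaction function: x_B = 34.25 − 0.25x_B, so x_B = 34.25 / 1.25 = 27.4.

27.4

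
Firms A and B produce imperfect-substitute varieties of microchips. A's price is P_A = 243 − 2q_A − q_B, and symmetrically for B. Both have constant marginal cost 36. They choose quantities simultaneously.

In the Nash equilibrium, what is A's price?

Firm A's profit: π = q_A(243 − 2q_A − q_B) − 36q_A.
∂π/∂q_A = 207 − 4q_A − q_B = 0 ⇒ q_A = 51.75 − 0.25q_B.
Setting q_A = q_B in the reaction function: q_A = 51.75 − 0.25q_A, so q_A = 51.75 / 1.25 = 41.4.
P_A = 243 − 2·41.4 − 41.4 = 118.8.

118.8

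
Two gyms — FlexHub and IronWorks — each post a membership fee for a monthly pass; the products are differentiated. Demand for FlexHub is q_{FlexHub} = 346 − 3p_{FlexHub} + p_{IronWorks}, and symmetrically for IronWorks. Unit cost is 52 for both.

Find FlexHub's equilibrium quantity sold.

145.2

FlexHub's profit: π = (p_{FlexHub} − 52)(346 − 3p_{FlexHub} + p_{IronWorks}).
∂π/∂p_{FlexHub} = 502 − 6p_{FlexHub} + p_{IronWorks} = 0 ⇒ p_{FlexHub} = 251/3 + (1/6)p_{IronWorks}.
By symmetry p_{IronWorks} = p_{FlexHub}; substituting into the reaction function, (5/6)p_{FlexHub} = 251/3 and p_{FlexHub} = 100.4.
q_{FlexHub} = 346 − 3·100.4 + 100.4 = 145.2.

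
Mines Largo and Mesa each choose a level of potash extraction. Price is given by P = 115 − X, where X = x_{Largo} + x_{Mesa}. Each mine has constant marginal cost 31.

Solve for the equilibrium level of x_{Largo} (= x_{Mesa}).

28

Mine Largo's profit: π = x_{Largo}(115 − (x_{Largo} + x_{Mesa})) − 31x_{Largo}.
∂π/∂x_{Largo} = 84 − 2x_{Largo} − x_{Mesa} = 0, so x_{Largo} = 42 − 0.5x_{Mesa}.
Setting x_{Largo} = x_{Mesa} in the reaction function: x_{Largo} = 42 − 0.5x_{Largo}, so x_{Largo} = 42 / 1.5 = 28.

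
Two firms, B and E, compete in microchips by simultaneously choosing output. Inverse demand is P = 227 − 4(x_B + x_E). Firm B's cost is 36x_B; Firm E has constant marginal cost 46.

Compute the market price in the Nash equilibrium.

Firm B's profit: π = x_B(227 − 4(x_B + x_E)) − 36x_B.
∂π/∂x_B = 191 − 8x_B − 4x_E = 0, so x_B = 23.875 − 0.5x_E.
By the same steps for E: x_E = 22.625 − 0.5x_B.
Plugging x_E into B's best response: x_B = 23.875 − 0.5(22.625 − 0.5x_B) ⇒ 0.75x_B = 12.5625, so x_B = 16.75.
Then x_E = 22.625 − 0.5·16.75 = 14.25.
Equilibrium price: P = 227 − 4·31 = 103.

103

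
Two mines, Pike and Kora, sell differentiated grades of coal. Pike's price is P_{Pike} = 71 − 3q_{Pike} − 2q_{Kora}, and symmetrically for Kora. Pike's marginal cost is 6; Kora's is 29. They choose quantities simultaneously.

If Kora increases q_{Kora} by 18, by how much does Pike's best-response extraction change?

Mine Pike's profit: π = q_{Pike}(71 − 3q_{Pike} − 2q_{Kora}) − 6q_{Pike}.
∂π/∂q_{Pike} = 65 − 6q_{Pike} − 2q_{Kora} = 0 ⇒ q_{Pike} = 65/6 − (1/3)q_{Kora}.
The reaction-function slope is −1/3, so an 18-unit rise in q_{Kora} moves q_{Pike} by −1/3 × 18 = −6. Pike's best response falls — the actions are strategic substitutes.

-6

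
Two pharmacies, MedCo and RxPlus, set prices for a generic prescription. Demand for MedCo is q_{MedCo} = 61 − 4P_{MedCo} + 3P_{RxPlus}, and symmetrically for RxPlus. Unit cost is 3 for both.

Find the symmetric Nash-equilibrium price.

MedCo's profit: π = (P_{MedCo} − 3)(61 − 4P_{MedCo} + 3P_{RxPlus}).
∂π/∂P_{MedCo} = 73 − 8P_{MedCo} + 3P_{RxPlus} = 0 ⇒ P_{MedCo} = 9.125 + 0.375P_{RxPlus}.
By symmetry P_{RxPlus} = P_{MedCo}; substituting into the reaction function, 0.625P_{MedCo} = 9.125 and P_{MedCo} = 14.6.

14.6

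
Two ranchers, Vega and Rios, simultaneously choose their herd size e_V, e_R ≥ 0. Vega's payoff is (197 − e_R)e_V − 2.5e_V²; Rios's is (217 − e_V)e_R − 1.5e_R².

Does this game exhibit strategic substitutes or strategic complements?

strategic substitutes

Expanding Vega's payoff: 197e_V − e_Re_V − 2.5e_V².
∂π/∂e_V = 197 − e_R − 5e_V = 0, so e_V = 39.4 − 0.2e_R.
The best-response slope de_V/de_R = −0.2 < 0: the reaction function is downward-sloping, so the choices are strategic substitutes.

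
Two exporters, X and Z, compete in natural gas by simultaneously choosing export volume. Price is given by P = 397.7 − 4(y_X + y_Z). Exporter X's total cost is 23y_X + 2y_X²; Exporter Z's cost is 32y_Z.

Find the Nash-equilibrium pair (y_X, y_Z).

Exporter X's profit: π = y_X(397.7 − 4(y_X + y_Z)) − 23y_X − 2y_X².
∂π/∂y_X = 374.7 − 12y_X − 4y_Z = 0, so y_X = 31.225 − (1/3)y_Z.
For Z: ∂π/∂y_Z = 365.7 − 8y_Z − 4y_X = 0 ⇒ y_Z = 45.7125 − 0.5y_X.
Plugging y_Z into X's best response: y_X = 31.225 − (1/3)(45.7125 − 0.5y_X) ⇒ (5/6)y_X = 15.9875, so y_X = 19.185.
Then y_Z = 45.7125 − 0.5·19.185 = 36.12.

19.185, 36.12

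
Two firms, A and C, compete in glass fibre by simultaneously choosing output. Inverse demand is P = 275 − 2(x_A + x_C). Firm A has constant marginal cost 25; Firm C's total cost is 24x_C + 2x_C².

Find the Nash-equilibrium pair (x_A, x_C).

Firm A's profit: π = x_A(275 − 2(x_A + x_C)) − 25x_A.
∂π/∂x_A = 250 − 4x_A − 2x_C = 0, so x_A = 62.5 − 0.5x_C.
For C: ∂π/∂x_C = 251 − 8x_C − 2x_A = 0 ⇒ x_C = 31.375 − 0.25x_A.
Substituting the second reaction function into the first: x_A = 62.5 − 0.5(31.375 − 0.25x_A), which gives 0.875x_A = 46.8125 ⇒ x_A = 53.5.
Then x_C = 31.375 − 0.25·53.5 = 18.

53.5, 18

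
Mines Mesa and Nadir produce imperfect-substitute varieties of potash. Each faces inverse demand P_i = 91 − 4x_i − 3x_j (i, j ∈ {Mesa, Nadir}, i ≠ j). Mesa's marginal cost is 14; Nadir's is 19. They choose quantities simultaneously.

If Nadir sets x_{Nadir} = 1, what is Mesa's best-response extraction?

Mine Mesa's profit: π = x_{Mesa}(91 − 4x_{Mesa} − 3x_{Nadir}) − 14x_{Mesa}.
∂π/∂x_{Mesa} = 77 − 8x_{Mesa} − 3x_{Nadir} = 0 ⇒ x_{Mesa} = 9.625 − 0.375x_{Nadir}.
At x_{Nadir} = 1: x_{Mesa} = 9.625 − 0.375·1 = 9.25.

9.25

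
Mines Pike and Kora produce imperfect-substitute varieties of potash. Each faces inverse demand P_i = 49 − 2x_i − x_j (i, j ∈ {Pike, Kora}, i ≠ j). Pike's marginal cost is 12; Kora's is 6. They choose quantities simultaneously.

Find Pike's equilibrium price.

26

Mine Pike's profit: π = x_{Pike}(49 − 2x_{Pike} − x_{Kora}) − 12x_{Pike}.
∂π/∂x_{Pike} = 37 − 4x_{Pike} − x_{Kora} = 0 ⇒ x_{Pike} = 9.25 − 0.25x_{Kora}.
Similarly x_{Kora} = 10.75 − 0.25x_{Pike}.
Solving the two reaction functions simultaneously: (1 − (−0.25)(−0.25))x_{Pike} = 9.25 − 0.25·10.75, so 0.9375x_{Pike} = 6.5625 and x_{Pike} = 7.
Then x_{Kora} = 10.75 − 0.25·7 = 9.
P_{Pike} = 49 − 2·7 − 9 = 26.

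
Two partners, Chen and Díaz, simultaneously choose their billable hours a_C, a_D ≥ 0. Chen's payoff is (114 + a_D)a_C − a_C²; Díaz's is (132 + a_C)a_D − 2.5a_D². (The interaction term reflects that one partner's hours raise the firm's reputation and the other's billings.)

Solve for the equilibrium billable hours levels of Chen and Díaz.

78, 42

Expanding Chen's payoff: 114a_C + a_Da_C − a_C².
∂π/∂a_C = 114 + a_D − 2a_C = 0, so a_C = 57 + 0.5a_D.
Likewise for Díaz: a_D = 26.4 + 0.2a_C.
Substituting the second reaction function into the first: a_C = 57 + 0.5(26.4 + 0.2a_C), which gives 0.9a_C = 70.2 ⇒ a_C = 78.
Then a_D = 26.4 + 0.2·78 = 42.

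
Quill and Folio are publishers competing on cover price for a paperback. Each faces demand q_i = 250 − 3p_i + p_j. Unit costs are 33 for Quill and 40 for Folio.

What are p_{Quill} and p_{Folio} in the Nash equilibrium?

70.4, 73.4

Quill's profit: π = (p_{Quill} − 33)(250 − 3p_{Quill} + p_{Folio}).
∂π/∂p_{Quill} = 349 − 6p_{Quill} + p_{Folio} = 0 ⇒ p_{Quill} = 349/6 + (1/6)p_{Folio}.
Similarly p_{Folio} = 185/3 + (1/6)p_{Quill}.
Substituting the second reaction function into the first: p_{Quill} = 349/6 + (1/6)(185/3 + (1/6)p_{Quill}), which gives (35/36)p_{Quill} = 616/9 ⇒ p_{Quill} = 70.4.
Then p_{Folio} = 185/3 + (1/6)·70.4 = 73.4.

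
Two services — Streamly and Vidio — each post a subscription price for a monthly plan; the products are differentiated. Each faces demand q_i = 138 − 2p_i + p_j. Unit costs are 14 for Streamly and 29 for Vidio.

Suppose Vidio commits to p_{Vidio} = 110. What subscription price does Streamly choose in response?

69

Streamly's profit: π = (p_{Streamly} − 14)(138 − 2p_{Streamly} + p_{Vidio}).
∂π/∂p_{Streamly} = 166 − 4p_{Streamly} + p_{Vidio} = 0 ⇒ p_{Streamly} = 41.5 + 0.25p_{Vidio}.
At p_{Vidio} = 110: p_{Streamly} = 41.5 + 0.25·110 = 69.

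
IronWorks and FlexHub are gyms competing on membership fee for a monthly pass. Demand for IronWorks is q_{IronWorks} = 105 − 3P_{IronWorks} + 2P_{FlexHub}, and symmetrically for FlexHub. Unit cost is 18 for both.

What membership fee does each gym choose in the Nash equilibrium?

39.75

IronWorks's profit: π = (P_{IronWorks} − 18)(105 − 3P_{IronWorks} + 2P_{FlexHub}).
∂π/∂P_{IronWorks} = 159 − 6P_{IronWorks} + 2P_{FlexHub} = 0 ⇒ P_{IronWorks} = 26.5 + (1/3)P_{FlexHub}.
Setting P_{IronWorks} = P_{FlexHub} in the reaction function: P_{IronWorks} = 26.5 + (1/3)P_{IronWorks}, so P_{IronWorks} = 26.5 / (2/3) = 39.75.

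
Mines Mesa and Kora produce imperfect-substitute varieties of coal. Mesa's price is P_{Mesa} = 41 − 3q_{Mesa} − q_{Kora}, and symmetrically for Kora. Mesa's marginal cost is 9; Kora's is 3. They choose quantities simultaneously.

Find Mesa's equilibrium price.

Mine Mesa's profit: π = q_{Mesa}(41 − 3q_{Mesa} − q_{Kora}) − 9q_{Mesa}.
∂π/∂q_{Mesa} = 32 − 6q_{Mesa} − q_{Kora} = 0 ⇒ q_{Mesa} = 16/3 − (1/6)q_{Kora}.
Similarly q_{Kora} = 19/3 − (1/6)q_{Mesa}.
Plugging q_{Kora} into Mesa's best response: q_{Mesa} = 16/3 − (1/6)(19/3 − (1/6)q_{Mesa}) ⇒ (35/36)q_{Mesa} = 77/18, so q_{Mesa} = 4.4.
Then q_{Kora} = 19/3 − (1/6)·4.4 = 5.6.
P_{Mesa} = 41 − 3·4.4 − 5.6 = 22.2.

22.2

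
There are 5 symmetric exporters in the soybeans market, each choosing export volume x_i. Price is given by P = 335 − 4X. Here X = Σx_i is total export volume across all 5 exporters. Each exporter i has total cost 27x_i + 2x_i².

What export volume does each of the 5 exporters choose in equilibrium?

A representative exporter's profit is π_i = x_i(335 − 4X) − 27x_i − 2x_i², with X = x_i + Σ_{j≠i} x_j.
First-order condition: 308 − 12x_i − 4Σ_{j≠i} x_j = 0.
With identical exporters, set every x_j = x: then 308 − 12x − 16x = 0, i.e. x = 308/28 = 11.

11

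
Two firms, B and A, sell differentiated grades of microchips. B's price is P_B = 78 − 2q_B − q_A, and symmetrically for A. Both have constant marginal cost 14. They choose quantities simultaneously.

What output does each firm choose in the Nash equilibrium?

Firm B's profit: π = q_B(78 − 2q_B − q_A) − 14q_B.
∂π/∂q_B = 64 − 4q_B − q_A = 0 ⇒ q_B = 16 − 0.25q_A.
By symmetry q_A = q_B; substituting into the reaction function, 1.25q_B = 16 and q_B = 12.8.

12.8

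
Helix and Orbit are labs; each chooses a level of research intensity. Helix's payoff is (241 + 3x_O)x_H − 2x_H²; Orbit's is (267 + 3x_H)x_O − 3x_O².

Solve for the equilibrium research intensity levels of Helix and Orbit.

Expanding Helix's payoff: 241x_H + 3x_Ox_H − 2x_H².
∂π/∂x_H = 241 + 3x_O − 4x_H = 0, so x_H = 60.25 + 0.75x_O.
Likewise for Orbit: x_O = 44.5 + 0.5x_H.
Plugging x_O into Helix's best response: x_H = 60.25 + 0.75(44.5 + 0.5x_H) ⇒ 0.625x_H = 93.625, so x_H = 149.8.
Then x_O = 44.5 + 0.5·149.8 = 119.4.

149.8, 119.4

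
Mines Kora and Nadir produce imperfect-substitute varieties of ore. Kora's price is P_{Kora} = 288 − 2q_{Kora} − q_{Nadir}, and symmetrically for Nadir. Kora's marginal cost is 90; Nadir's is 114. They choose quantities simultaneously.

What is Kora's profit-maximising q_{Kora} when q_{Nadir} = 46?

38

Mine Kora's profit: π = q_{Kora}(288 − 2q_{Kora} − q_{Nadir}) − 90q_{Kora}.
∂π/∂q_{Kora} = 198 − 4q_{Kora} − q_{Nadir} = 0 ⇒ q_{Kora} = 49.5 − 0.25q_{Nadir}.
At q_{Nadir} = 46: q_{Kora} = 49.5 − 0.25·46 = 38.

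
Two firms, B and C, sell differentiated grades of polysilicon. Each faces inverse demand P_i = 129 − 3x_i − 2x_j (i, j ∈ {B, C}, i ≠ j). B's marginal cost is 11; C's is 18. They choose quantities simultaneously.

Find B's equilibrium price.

56.5625

Firm B's profit: π = x_B(129 − 3x_B − 2x_C) − 11x_B.
∂π/∂x_B = 118 − 6x_B − 2x_C = 0 ⇒ x_B = 59/3 − (1/3)x_C.
Similarly x_C = 18.5 − (1/3)x_B.
Plugging x_C into B's best response: x_B = 59/3 − (1/3)(18.5 − (1/3)x_B) ⇒ (8/9)x_B = 13.5, so x_B = 15.1875.
Then x_C = 18.5 − (1/3)·15.1875 = 13.4375.
P_B = 129 − 3·15.1875 − 2·13.4375 = 56.5625.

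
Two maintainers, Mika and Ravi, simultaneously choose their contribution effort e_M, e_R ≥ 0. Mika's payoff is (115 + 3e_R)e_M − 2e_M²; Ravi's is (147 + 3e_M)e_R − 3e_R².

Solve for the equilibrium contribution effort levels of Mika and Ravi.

75.4, 62.2

Expanding Mika's payoff: 115e_M + 3e_Re_M − 2e_M².
∂π/∂e_M = 115 + 3e_R − 4e_M = 0, so e_M = 28.75 + 0.75e_R.
Likewise for Ravi: e_R = 24.5 + 0.5e_M.
Solving the two reaction functions simultaneously: (1 − (0.75)(0.5))e_M = 28.75 + 0.75·24.5, so 0.625e_M = 47.125 and e_M = 75.4.
Then e_R = 24.5 + 0.5·75.4 = 62.2.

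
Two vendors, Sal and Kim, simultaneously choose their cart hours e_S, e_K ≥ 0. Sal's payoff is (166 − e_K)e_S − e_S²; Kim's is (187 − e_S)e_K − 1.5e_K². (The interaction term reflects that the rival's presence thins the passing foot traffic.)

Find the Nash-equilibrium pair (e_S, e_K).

Expanding Sal's payoff: 166e_S − e_Ke_S − e_S².
∂π/∂e_S = 166 − e_K − 2e_S = 0, so e_S = 83 − 0.5e_K.
Likewise for Kim: e_K = 187/3 − (1/3)e_S.
Solving the two reaction functions simultaneously: (1 − (−0.5)(−1/3))e_S = 83 − 0.5·(187/3), so (5/6)e_S = 311/6 and e_S = 62.2.
Then e_K = 187/3 − (1/3)·62.2 = 41.6.

62.2, 41.6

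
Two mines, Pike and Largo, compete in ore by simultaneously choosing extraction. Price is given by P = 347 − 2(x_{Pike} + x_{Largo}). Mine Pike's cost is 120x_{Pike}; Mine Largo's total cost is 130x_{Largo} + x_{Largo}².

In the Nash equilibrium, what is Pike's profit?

4305.92

Mine Pike's profit: π = x_{Pike}(347 − 2(x_{Pike} + x_{Largo})) − 120x_{Pike}.
∂π/∂x_{Pike} = 227 − 4x_{Pike} − 2x_{Largo} = 0, so x_{Pike} = 56.75 − 0.5x_{Largo}.
For Largo: ∂π/∂x_{Largo} = 217 − 6x_{Largo} − 2x_{Pike} = 0 ⇒ x_{Largo} = 217/6 − (1/3)x_{Pike}.
Plugging x_{Largo} into Pike's best response: x_{Pike} = 56.75 − 0.5(217/6 − (1/3)x_{Pike}) ⇒ (5/6)x_{Pike} = 116/3, so x_{Pike} = 46.4.
Then x_{Largo} = 217/6 − (1/3)·46.4 = 20.7.
Price P = 347 − 2·67.1 = 212.8.
Pike's profit: (212.8 − 120)·46.4 = 4305.92.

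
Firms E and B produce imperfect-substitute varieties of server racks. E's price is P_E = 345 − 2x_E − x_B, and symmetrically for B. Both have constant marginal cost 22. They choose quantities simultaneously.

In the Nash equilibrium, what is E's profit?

8346.32

Firm E's profit: π = x_E(345 − 2x_E − x_B) − 22x_E.
∂π/∂x_E = 323 − 4x_E − x_B = 0 ⇒ x_E = 80.75 − 0.25x_B.
By symmetry x_B = x_E; substituting into the reaction function, 1.25x_E = 80.75 and x_E = 64.6.
P_E = 345 − 2·64.6 − 64.6 = 151.2.
Profit = (151.2 − 22)·64.6 = 8346.32.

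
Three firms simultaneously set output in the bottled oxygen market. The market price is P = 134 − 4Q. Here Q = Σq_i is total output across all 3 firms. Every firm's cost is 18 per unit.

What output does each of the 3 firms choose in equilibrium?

A representative firm's profit is π_i = q_i(134 − 4Q) − 18q_i, with Q = q_i + Σ_{j≠i} q_j.
First-order condition: 116 − 8q_i − 4Σ_{j≠i} q_j = 0.
Imposing symmetry (q_j = q for all j) turns Σ_{j≠i} q_j into 2q, so 116 = 16q and q = 7.25.

7.25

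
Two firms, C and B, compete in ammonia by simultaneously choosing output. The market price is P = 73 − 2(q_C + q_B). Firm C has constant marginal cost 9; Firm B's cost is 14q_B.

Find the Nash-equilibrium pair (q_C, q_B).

Firm C's profit: π = q_C(73 − 2(q_C + q_B)) − 9q_C.
∂π/∂q_C = 64 − 4q_C − 2q_B = 0, so q_C = 16 − 0.5q_B.
By the same steps for B: q_B = 14.75 − 0.5q_C.
Solving the two reaction functions simultaneously: (1 − (−0.5)(−0.5))q_C = 16 − 0.5·14.75, so 0.75q_C = 8.625 and q_C = 11.5.
Then q_B = 14.75 − 0.5·11.5 = 9.

11.5, 9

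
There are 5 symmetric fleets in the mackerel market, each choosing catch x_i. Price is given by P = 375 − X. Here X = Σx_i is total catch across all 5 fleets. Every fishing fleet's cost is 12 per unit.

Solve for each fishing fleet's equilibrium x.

A representative fishing fleet's profit is π_i = x_i(375 − X) − 12x_i, with X = x_i + Σ_{j≠i} x_j.
First-order condition: 363 − 2x_i − Σ_{j≠i} x_j = 0.
With identical fishing fleets, set every x_j = x: then 363 − 2x − 4x = 0, i.e. x = 363/6 = 60.5.

60.5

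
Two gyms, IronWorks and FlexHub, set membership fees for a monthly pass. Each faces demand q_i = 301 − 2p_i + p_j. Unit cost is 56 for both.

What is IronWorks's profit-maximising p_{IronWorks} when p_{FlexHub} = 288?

175.25

IronWorks's profit: π = (p_{IronWorks} − 56)(301 − 2p_{IronWorks} + p_{FlexHub}).
∂π/∂p_{IronWorks} = 413 − 4p_{IronWorks} + p_{FlexHub} = 0 ⇒ p_{IronWorks} = 103.25 + 0.25p_{FlexHub}.
At p_{FlexHub} = 288: p_{IronWorks} = 103.25 + 0.25·288 = 175.25.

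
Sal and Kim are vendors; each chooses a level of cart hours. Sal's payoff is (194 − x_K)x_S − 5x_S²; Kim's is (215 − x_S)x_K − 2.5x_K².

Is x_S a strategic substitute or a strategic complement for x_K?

Expanding Sal's payoff: 194x_S − x_Kx_S − 5x_S².
∂π/∂x_S = 194 − x_K − 10x_S = 0, so x_S = 19.4 − 0.1x_K.
The best-response slope dx_S/dx_K = −0.1 < 0: the reaction function is downward-sloping, so the choices are strategic substitutes.

strategic substitutes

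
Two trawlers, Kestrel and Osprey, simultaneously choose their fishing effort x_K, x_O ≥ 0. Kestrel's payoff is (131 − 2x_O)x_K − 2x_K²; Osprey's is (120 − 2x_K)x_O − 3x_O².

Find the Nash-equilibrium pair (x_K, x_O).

27.3, 10.9

Expanding Kestrel's payoff: 131x_K − 2x_Ox_K − 2x_K².
∂π/∂x_K = 131 − 2x_O − 4x_K = 0, so x_K = 32.75 − 0.5x_O.
Likewise for Osprey: x_O = 20 − (1/3)x_K.
Plugging x_O into Kestrel's best response: x_K = 32.75 − 0.5(20 − (1/3)x_K) ⇒ (5/6)x_K = 22.75, so x_K = 27.3.
Then x_O = 20 − (1/3)·27.3 = 10.9.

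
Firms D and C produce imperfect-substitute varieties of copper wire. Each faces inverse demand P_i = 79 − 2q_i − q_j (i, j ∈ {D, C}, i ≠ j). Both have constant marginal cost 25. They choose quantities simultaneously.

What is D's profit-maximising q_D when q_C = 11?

Firm D's profit: π = q_D(79 − 2q_D − q_C) − 25q_D.
∂π/∂q_D = 54 − 4q_D − q_C = 0 ⇒ q_D = 13.5 − 0.25q_C.
At q_C = 11: q_D = 13.5 − 0.25·11 = 10.75.

10.75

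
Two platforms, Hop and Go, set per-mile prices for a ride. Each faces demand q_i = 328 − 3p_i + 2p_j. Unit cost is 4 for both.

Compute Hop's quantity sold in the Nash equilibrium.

Hop's profit: π = (p_{Hop} − 4)(328 − 3p_{Hop} + 2p_{Go}).
∂π/∂p_{Hop} = 340 − 6p_{Hop} + 2p_{Go} = 0 ⇒ p_{Hop} = 170/3 + (1/3)p_{Go}.
By symmetry p_{Go} = p_{Hop}; substituting into the reaction function, (2/3)p_{Hop} = 170/3 and p_{Hop} = 85.
q_{Hop} = 328 − 3·85 + 2·85 = 243.

243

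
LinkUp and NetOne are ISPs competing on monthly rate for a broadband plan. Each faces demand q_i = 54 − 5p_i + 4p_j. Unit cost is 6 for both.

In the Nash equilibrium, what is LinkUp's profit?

LinkUp's profit: π = (p_{LinkUp} − 6)(54 − 5p_{LinkUp} + 4p_{NetOne}).
∂π/∂p_{LinkUp} = 84 − 10p_{LinkUp} + 4p_{NetOne} = 0 ⇒ p_{LinkUp} = 8.4 + 0.4p_{NetOne}.
The game is symmetric, so in equilibrium p_{NetOne} = p_{LinkUp}: the reaction function gives 0.6p_{LinkUp} = 8.4, hence p_{LinkUp} = 14.
q_{LinkUp} = 54 − 5·14 + 4·14 = 40.
Profit = (14 − 6)·40 = 320.

320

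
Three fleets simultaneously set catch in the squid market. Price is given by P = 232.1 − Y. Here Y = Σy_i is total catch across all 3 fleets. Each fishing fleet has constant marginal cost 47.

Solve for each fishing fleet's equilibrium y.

A representative fishing fleet's profit is π_i = y_i(232.1 − Y) − 47y_i, with Y = y_i + Σ_{j≠i} y_j.
First-order condition: 185.1 − 2y_i − Σ_{j≠i} y_j = 0.
With identical fishing fleets, set every y_j = y: then 185.1 − 2y − 2y = 0, i.e. y = 185.1/4 = 46.275.

46.275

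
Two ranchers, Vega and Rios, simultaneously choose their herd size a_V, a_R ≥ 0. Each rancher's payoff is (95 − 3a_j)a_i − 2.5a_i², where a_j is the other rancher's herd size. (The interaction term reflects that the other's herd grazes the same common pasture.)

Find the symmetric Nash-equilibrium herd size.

11.875

Vega's payoff is (95 − 3a_R)a_V − 2.5a_V².
∂π/∂a_V = 95 − 3a_R − 5a_V = 0, so a_V = 19 − 0.6a_R.
Setting a_V = a_R in the reaction function: a_V = 19 − 0.6a_V, so a_V = 19 / 1.6 = 11.875.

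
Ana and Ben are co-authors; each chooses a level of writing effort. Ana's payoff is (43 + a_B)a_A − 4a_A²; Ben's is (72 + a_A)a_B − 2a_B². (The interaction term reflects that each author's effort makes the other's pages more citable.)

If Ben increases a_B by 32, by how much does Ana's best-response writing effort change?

4

Expanding Ana's payoff: 43a_A + a_Ba_A − 4a_A².
∂π/∂a_A = 43 + a_B − 8a_A = 0, so a_A = 5.375 + 0.125a_B.
The reaction-function slope is 0.125, so a 32-unit rise in a_B moves a_A by 0.125 × 32 = 4. Ana's best response rises — the actions are strategic complements.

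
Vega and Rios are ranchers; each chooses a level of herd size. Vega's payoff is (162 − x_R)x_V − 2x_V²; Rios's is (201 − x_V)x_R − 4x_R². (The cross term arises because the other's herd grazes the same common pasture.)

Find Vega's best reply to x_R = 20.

Expanding Vega's payoff: 162x_V − x_Rx_V − 2x_V².
∂π/∂x_V = 162 − x_R − 4x_V = 0, so x_V = 40.5 − 0.25x_R.
At x_R = 20: x_V = 40.5 − 0.25·20 = 35.5.

35.5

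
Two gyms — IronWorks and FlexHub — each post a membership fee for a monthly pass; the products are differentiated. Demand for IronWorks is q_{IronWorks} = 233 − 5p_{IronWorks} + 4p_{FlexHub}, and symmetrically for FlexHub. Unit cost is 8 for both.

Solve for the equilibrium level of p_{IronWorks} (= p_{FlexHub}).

IronWorks's profit: π = (p_{IronWorks} − 8)(233 − 5p_{IronWorks} + 4p_{FlexHub}).
∂π/∂p_{IronWorks} = 273 − 10p_{IronWorks} + 4p_{FlexHub} = 0 ⇒ p_{IronWorks} = 27.3 + 0.4p_{FlexHub}.
Setting p_{IronWorks} = p_{FlexHub} in the reaction function: p_{IronWorks} = 27.3 + 0.4p_{IronWorks}, so p_{IronWorks} = 27.3 / 0.6 = 45.5.

45.5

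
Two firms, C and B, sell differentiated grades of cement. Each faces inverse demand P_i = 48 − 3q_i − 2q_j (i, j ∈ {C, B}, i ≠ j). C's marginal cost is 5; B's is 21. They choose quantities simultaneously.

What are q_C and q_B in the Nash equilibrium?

6.375, 2.375

Firm C's profit: π = q_C(48 − 3q_C − 2q_B) − 5q_C.
∂π/∂q_C = 43 − 6q_C − 2q_B = 0 ⇒ q_C = 43/6 − (1/3)q_B.
Similarly q_B = 4.5 − (1/3)q_C.
Plugging q_B into C's best response: q_C = 43/6 − (1/3)(4.5 − (1/3)q_C) ⇒ (8/9)q_C = 17/3, so q_C = 6.375.
Then q_B = 4.5 − (1/3)·6.375 = 2.375.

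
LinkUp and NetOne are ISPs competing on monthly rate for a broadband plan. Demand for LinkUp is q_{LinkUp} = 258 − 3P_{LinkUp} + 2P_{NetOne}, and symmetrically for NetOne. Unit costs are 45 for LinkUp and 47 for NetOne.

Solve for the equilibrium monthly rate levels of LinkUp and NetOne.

98.625, 99.375

LinkUp's profit: π = (P_{LinkUp} − 45)(258 − 3P_{LinkUp} + 2P_{NetOne}).
∂π/∂P_{LinkUp} = 393 − 6P_{LinkUp} + 2P_{NetOne} = 0 ⇒ P_{LinkUp} = 65.5 + (1/3)P_{NetOne}.
Similarly P_{NetOne} = 66.5 + (1/3)P_{LinkUp}.
Substituting the second reaction function into the first: P_{LinkUp} = 65.5 + (1/3)(66.5 + (1/3)P_{LinkUp}), which gives (8/9)P_{LinkUp} = 263/3 ⇒ P_{LinkUp} = 98.625.
Then P_{NetOne} = 66.5 + (1/3)·98.625 = 99.375.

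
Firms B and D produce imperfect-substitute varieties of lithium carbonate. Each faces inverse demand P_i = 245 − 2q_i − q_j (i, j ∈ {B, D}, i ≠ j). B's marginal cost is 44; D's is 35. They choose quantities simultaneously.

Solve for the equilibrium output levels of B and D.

Firm B's profit: π = q_B(245 − 2q_B − q_D) − 44q_B.
∂π/∂q_B = 201 − 4q_B − q_D = 0 ⇒ q_B = 50.25 − 0.25q_D.
Similarly q_D = 52.5 − 0.25q_B.
Substituting the second reaction function into the first: q_B = 50.25 − 0.25(52.5 − 0.25q_B), which gives 0.9375q_B = 37.125 ⇒ q_B = 39.6.
Then q_D = 52.5 − 0.25·39.6 = 42.6.

39.6, 42.6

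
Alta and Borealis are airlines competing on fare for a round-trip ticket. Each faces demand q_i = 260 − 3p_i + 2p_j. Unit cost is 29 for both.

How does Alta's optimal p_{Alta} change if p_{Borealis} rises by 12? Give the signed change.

4

Alta's profit: π = (p_{Alta} − 29)(260 − 3p_{Alta} + 2p_{Borealis}).
∂π/∂p_{Alta} = 347 − 6p_{Alta} + 2p_{Borealis} = 0 ⇒ p_{Alta} = 347/6 + (1/3)p_{Borealis}.
The reaction-function slope is 1/3, so a 12-unit rise in p_{Borealis} moves p_{Alta} by 1/3 × 12 = 4. Alta's best response rises — the actions are strategic complements.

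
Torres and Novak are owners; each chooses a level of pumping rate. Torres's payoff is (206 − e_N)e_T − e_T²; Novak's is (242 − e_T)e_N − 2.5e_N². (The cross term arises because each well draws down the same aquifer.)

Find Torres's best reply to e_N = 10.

Expanding Torres's payoff: 206e_T − e_Ne_T − e_T².
∂π/∂e_T = 206 − e_N − 2e_T = 0, so e_T = 103 − 0.5e_N.
At e_N = 10: e_T = 103 − 0.5·10 = 98.

98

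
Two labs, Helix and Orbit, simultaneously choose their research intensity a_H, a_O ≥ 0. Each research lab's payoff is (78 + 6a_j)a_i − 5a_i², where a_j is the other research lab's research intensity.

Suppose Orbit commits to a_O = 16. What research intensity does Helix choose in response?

Helix's payoff is (78 + 6a_O)a_H − 5a_H².
∂π/∂a_H = 78 + 6a_O − 10a_H = 0, so a_H = 7.8 + 0.6a_O.
At a_O = 16: a_H = 7.8 + 0.6·16 = 17.4.

17.4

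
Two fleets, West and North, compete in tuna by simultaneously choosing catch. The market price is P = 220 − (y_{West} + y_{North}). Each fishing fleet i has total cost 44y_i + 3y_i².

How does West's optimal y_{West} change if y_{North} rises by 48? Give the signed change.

Fishing fleet West's profit: π = y_{West}(220 − (y_{West} + y_{North})) − 44y_{West} − 3y_{West}².
∂π/∂y_{West} = 176 − 8y_{West} − y_{North} = 0, so y_{West} = 22 − 0.125y_{North}.
The reaction-function slope is −0.125, so a 48-unit rise in y_{North} moves y_{West} by −0.125 × 48 = −6. West's best response falls — the actions are strategic substitutes.

-6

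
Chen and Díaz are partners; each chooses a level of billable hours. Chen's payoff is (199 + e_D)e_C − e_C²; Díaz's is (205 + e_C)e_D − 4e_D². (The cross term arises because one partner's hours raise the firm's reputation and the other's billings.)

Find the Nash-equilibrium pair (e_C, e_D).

119.8, 40.6

Expanding Chen's payoff: 199e_C + e_De_C − e_C².
∂π/∂e_C = 199 + e_D − 2e_C = 0, so e_C = 99.5 + 0.5e_D.
Likewise for Díaz: e_D = 25.625 + 0.125e_C.
Plugging e_D into Chen's best response: e_C = 99.5 + 0.5(25.625 + 0.125e_C) ⇒ 0.9375e_C = 112.3125, so e_C = 119.8.
Then e_D = 25.625 + 0.125·119.8 = 40.6.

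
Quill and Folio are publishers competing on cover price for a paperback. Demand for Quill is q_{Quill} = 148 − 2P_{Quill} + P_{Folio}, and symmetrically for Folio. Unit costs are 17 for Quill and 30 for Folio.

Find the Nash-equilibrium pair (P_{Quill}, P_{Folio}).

62.4, 67.6

Quill's profit: π = (P_{Quill} − 17)(148 − 2P_{Quill} + P_{Folio}).
∂π/∂P_{Quill} = 182 − 4P_{Quill} + P_{Folio} = 0 ⇒ P_{Quill} = 45.5 + 0.25P_{Folio}.
Similarly P_{Folio} = 52 + 0.25P_{Quill}.
Substituting the second reaction function into the first: P_{Quill} = 45.5 + 0.25(52 + 0.25P_{Quill}), which gives 0.9375P_{Quill} = 58.5 ⇒ P_{Quill} = 62.4.
Then P_{Folio} = 52 + 0.25·62.4 = 67.6.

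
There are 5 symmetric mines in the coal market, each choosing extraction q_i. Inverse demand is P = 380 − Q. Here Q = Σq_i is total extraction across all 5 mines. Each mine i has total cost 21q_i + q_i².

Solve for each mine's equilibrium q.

44.875

A representative mine's profit is π_i = q_i(380 − Q) − 21q_i − q_i², with Q = q_i + Σ_{j≠i} q_j.
First-order condition: 359 − 4q_i − Σ_{j≠i} q_j = 0.
In a symmetric equilibrium every mine chooses the same q, so Σ_{j≠i} q_j = 4q. The condition becomes 359 − 8q = 0, giving q = 359/8 = 44.875.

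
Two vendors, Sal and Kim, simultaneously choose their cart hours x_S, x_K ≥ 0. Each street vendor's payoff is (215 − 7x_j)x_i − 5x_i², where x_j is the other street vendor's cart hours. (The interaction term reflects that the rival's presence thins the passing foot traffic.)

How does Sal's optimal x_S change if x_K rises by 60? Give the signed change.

Sal's payoff is (215 − 7x_K)x_S − 5x_S².
∂π/∂x_S = 215 − 7x_K − 10x_S = 0, so x_S = 21.5 − 0.7x_K.
The reaction-function slope is −0.7, so a 60-unit rise in x_K moves x_S by −0.7 × 60 = −42. Sal's best response falls — the actions are strategic substitutes.

-42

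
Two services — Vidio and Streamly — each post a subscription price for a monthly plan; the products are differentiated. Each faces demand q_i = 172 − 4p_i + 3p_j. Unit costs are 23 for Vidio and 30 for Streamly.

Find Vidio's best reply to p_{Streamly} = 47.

Vidio's profit: π = (p_{Vidio} − 23)(172 − 4p_{Vidio} + 3p_{Streamly}).
∂π/∂p_{Vidio} = 264 − 8p_{Vidio} + 3p_{Streamly} = 0 ⇒ p_{Vidio} = 33 + 0.375p_{Streamly}.
At p_{Streamly} = 47: p_{Vidio} = 33 + 0.375·47 = 50.625.

50.625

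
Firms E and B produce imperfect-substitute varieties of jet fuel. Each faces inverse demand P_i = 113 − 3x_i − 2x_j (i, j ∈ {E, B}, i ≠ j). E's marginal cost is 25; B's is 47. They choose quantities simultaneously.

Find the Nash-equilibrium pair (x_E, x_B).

Firm E's profit: π = x_E(113 − 3x_E − 2x_B) − 25x_E.
∂π/∂x_E = 88 − 6x_E − 2x_B = 0 ⇒ x_E = 44/3 − (1/3)x_B.
Similarly x_B = 11 − (1/3)x_E.
Solving the two reaction functions simultaneously: (1 − (−1/3)(−1/3))x_E = 44/3 − (1/3)·11, so (8/9)x_E = 11 and x_E = 12.375.
Then x_B = 11 − (1/3)·12.375 = 6.875.

12.375, 6.875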